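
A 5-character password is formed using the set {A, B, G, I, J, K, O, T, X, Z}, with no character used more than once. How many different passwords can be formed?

30240

Choose and order 5 of the 10 symbols: the first character has 10 options, the next 9, and so on down to 6.
10 × 9 × 8 × 7 × 6 = 30240.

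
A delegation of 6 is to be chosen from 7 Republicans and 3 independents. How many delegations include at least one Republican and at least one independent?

Unrestricted: C(10,6) = 210 ways to pick any 6 of the 10.
Selections missing a whole group: no Republicans → C(3,6) = 0; no independents → C(7,6) = 7.
Both groups omitted at once is impossible, so 210 − 7 = 203.

203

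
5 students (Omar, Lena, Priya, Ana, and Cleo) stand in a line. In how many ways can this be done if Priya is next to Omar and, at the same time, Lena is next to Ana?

24

Treat {Priya,Omar} as one block (2 orders) and {Lena,Ana} as another (2 orders).
That leaves 3 units to arrange: 2 × 2 × 3! = 4 × 6 = 24.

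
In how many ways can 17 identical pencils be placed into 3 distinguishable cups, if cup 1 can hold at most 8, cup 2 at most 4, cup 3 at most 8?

Ignoring the caps, the number of non-negative solutions to x_1+…+x_3 = 17 is C(19,2) = 171.
Subtract solutions that violate a single cap (substitute x_i' = x_i − (cap_i+1)): x_1 ≥ 9 gives C(10,2) = 45; x_2 ≥ 5 gives C(14,2) = 91; x_3 ≥ 9 gives C(10,2) = 45. Together 181.
Add back pairs where two caps are both exceeded: 10 + 0 + 10 = 20.
By inclusion–exclusion the count is 171 − 181 + 20 = 10.

10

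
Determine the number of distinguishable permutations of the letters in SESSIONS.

1680

SESSIONS has 8 letters with S appearing 4 times.
The number of distinct arrangements is 8!/(4!) = 40320/24 = 1680.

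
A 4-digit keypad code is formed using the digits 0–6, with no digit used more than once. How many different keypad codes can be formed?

This is a permutation of 4 out of 7: P(7,4) = 7!/3!.
7 × 6 × 5 × 4 = 840.

840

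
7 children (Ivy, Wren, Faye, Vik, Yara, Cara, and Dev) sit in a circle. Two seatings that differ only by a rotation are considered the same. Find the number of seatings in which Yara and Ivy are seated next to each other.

Treat {Yara, Ivy} as one unit (2 internal orders) and seat the resulting 6 units around the table: (5)! circular arrangements.
So 2 × (5)! = 2 × 120 = 240.

240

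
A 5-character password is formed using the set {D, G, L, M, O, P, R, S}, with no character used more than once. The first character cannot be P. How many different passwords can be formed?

5880

The first character has 8−1 = 7 choices (anything except P).
The remaining 4 characters are filled from the other 7 symbols without repetition: 7 × 6 × 5 × 4 = 840.
Total: 7 × 840 = 5880.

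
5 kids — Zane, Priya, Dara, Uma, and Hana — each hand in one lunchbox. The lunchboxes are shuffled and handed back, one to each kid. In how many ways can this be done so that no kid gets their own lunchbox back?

44

Count assignments avoiding every fixed point. For any j of the 5 kids fixed to their own lunchbox, the other 5−j can be arranged in (5−j)! ways.
By inclusion–exclusion this is Σ_{j=0}^{5} (−1)^j C(5,j)·(5−j)!.
Computing: 120 − 120 + 60 − 20 + 5 − 1 = 44.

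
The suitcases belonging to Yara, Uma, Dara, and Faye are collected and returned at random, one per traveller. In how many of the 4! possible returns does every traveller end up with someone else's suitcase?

Let Aᵢ be the assignments in which traveller i gets their own suitcase. We want the size of the complement of A₁∪…∪A_4.
By inclusion–exclusion this is Σ_{j=0}^{4} (−1)^j C(4,j)·(4−j)!.
Computing: 24 − 24 + 12 − 4 + 1 = 9.

9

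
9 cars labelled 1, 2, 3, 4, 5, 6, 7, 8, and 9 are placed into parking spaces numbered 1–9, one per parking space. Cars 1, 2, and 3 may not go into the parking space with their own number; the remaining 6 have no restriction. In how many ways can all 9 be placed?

256320

Let Aᵢ (for i ∈ {1, 2, 3}) be the placements that put car i in its forbidden parking space. Any j of these fix j positions, leaving (9−j)! ways to fill the rest, and there are C(3,j) ways to pick which j.
By inclusion–exclusion, the number of valid placements is Σ_{j=0}^{3} (−1)^j C(3,j)·(9−j)!.
Computing: 362880 − 120960 + 15120 − 720 = 256320.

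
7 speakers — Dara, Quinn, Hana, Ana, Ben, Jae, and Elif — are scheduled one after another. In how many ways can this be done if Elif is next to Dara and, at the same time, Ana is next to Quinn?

Treat {Elif,Dara} as one block (2 orders) and {Ana,Quinn} as another (2 orders).
That leaves 5 units to arrange: 2 × 2 × 5! = 4 × 120 = 480.

480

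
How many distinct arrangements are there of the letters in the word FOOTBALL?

10080

Letter multiplicities in FOOTBALL: A×1, B×1, F×1, L×2, O×2, T×1.
The number of distinct arrangements is 8!/(2!·2!) = 40320/4 = 10080.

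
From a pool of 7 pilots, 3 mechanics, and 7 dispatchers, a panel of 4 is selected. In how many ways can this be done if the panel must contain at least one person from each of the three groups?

Unrestricted: C(17,4) = 2380 ways to pick any 4 of the 17.
Subtract selections that omit an entire group: no pilots → C(10,4) = 210; no mechanics → C(14,4) = 1001; no dispatchers → C(10,4) = 210.
Add back selections omitting two groups (i.e. drawn from a single group): C(7,4) + C(3,4) + C(7,4) = 70.
By inclusion–exclusion: 2380 − 1421 + 70 = 1029.

1029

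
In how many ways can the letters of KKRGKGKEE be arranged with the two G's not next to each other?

2940

There are 9!/(4!·2!·2!) = 3780 arrangements of KKRGKGKEE in total.
If the two G's are adjacent, glue them into one block, leaving 8 items to arrange: (8)!/(4!·2!) = 840 ways.
Hence 3780 − 840 = 2940.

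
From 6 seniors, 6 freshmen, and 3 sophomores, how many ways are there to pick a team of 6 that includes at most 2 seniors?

Split by how many seniors are chosen (0 through 2).
Sum: C(6,0)·C(9,6) + C(6,1)·C(9,5) + C(6,2)·C(9,4) = 84 + 756 + 1890 = 2730.

2730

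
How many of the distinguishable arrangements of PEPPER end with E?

20

With the last slot taken by E, it remains to arrange the other 5 letters (PPPER).
Those 5 letters have P appearing 3 times, giving (5)!/(3!) = 20.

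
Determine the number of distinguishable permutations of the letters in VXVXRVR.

The 7 letters of VXVXRVR have repeats: R appearing twice, V appearing 3 times, and X appearing twice.
The number of distinct arrangements is 7!/(3!·2!·2!) = 5040/24 = 210.

210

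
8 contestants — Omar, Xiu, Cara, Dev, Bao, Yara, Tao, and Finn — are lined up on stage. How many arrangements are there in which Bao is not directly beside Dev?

There are 8! = 40320 arrangements in all. If Bao and Dev are adjacent, merging them into one block gives 2·(7)! = 10080 arrangements.
Complementary counting: 40320 − 10080 = 30240.

30240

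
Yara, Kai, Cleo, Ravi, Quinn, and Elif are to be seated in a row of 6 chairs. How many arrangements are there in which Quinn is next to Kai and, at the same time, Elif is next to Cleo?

Treat {Quinn,Kai} as one block (2 orders) and {Elif,Cleo} as another (2 orders).
That leaves 4 units to arrange: 2 × 2 × 4! = 4 × 24 = 96.

96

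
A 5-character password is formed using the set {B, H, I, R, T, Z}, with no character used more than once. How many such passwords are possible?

720

This is a permutation of 5 out of 6: P(6,5) = 6!/1!.
6 × 5 × 4 × 3 × 2 = 720.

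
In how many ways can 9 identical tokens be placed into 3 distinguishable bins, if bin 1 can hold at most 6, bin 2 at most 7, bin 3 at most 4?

By stars and bars, unrestricted non-negative solutions to x_1+…+x_3 = 9 number C(9+2,2) = 55.
Subtract solutions that violate a single cap (substitute x_i' = x_i − (cap_i+1)): x_1 ≥ 7 gives C(4,2) = 6; x_2 ≥ 8 gives C(3,2) = 3; x_3 ≥ 5 gives C(6,2) = 15. Together 24.
No two caps can be exceeded simultaneously, so the pair terms are all 0.
By inclusion–exclusion the count is 55 − 24 + 0 = 31.

31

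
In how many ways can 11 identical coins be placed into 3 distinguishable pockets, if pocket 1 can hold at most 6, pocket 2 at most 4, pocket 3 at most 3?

6

By stars and bars, unrestricted non-negative solutions to x_1+…+x_3 = 11 number C(11+2,2) = 78.
Subtract solutions that violate a single cap (substitute x_i' = x_i − (cap_i+1)): x_1 ≥ 7 gives C(6,2) = 15; x_2 ≥ 5 gives C(8,2) = 28; x_3 ≥ 4 gives C(9,2) = 36. Together 79.
Add back pairs where two caps are both exceeded: 0 + 1 + 6 = 7.
By inclusion–exclusion the count is 78 − 79 + 7 = 6.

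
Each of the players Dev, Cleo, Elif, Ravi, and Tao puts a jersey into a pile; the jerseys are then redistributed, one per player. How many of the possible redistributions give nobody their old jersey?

44

Let Aᵢ be the assignments in which player i gets their old jersey. We want the size of the complement of A₁∪…∪A_5.
By inclusion–exclusion this is Σ_{j=0}^{5} (−1)^j C(5,j)·(5−j)!.
Computing: 120 − 120 + 60 − 20 + 5 − 1 = 44.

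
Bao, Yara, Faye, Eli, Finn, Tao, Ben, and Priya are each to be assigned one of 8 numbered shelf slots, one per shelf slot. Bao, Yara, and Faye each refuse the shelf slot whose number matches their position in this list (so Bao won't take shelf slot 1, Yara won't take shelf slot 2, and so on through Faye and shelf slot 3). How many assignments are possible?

Let Aᵢ (for i ∈ {1, 2, 3}) be the placements that put person i in their forbidden shelf slot. Any j of these fix j positions, leaving (8−j)! ways to fill the rest, and there are C(3,j) ways to pick which j.
By inclusion–exclusion, the number of valid placements is Σ_{j=0}^{3} (−1)^j C(3,j)·(8−j)!.
Computing: 40320 − 15120 + 2160 − 120 = 27240.

27240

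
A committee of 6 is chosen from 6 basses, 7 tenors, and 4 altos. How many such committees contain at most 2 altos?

11154

Split by how many altos are chosen (0 through 2).
Sum: C(4,0)·C(13,6) + C(4,1)·C(13,5) + C(4,2)·C(13,4) = 1716 + 5148 + 4290 = 11154.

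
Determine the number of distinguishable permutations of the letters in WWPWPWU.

The 7 letters of WWPWPWU have repeats: P appearing twice and W appearing 4 times.
The number of distinct arrangements is 7!/(4!·2!) = 5040/48 = 105.

105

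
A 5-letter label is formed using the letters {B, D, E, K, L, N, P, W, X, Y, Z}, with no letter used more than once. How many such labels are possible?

55440

Choose and order 5 of the 11 symbols: the first letter has 11 options, the next 10, and so on down to 7.
That product is 11 × 10 × 9 × 8 × 7 = 55440.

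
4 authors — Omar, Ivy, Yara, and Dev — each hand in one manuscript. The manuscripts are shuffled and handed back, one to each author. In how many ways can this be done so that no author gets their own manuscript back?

Let Aᵢ be the assignments in which author i gets their own manuscript. We want the size of the complement of A₁∪…∪A_4.
By inclusion–exclusion this is Σ_{j=0}^{4} (−1)^j C(4,j)·(4−j)!.
Computing: 24 − 24 + 12 − 4 + 1 = 9.

9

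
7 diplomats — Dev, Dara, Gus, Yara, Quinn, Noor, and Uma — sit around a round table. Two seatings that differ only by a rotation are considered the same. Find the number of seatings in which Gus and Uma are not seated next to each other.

480

Without the restriction there are (6)! = 720 seatings.
Those with Gus next to Uma: fuse the pair into one unit and seat 6 units around a circle — 2·(5)! = 240.
Subtracting, 720 − 240 = 480.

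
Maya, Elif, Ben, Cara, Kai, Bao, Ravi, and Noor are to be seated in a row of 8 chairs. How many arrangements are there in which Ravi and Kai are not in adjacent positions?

30240

There are 8! = 40320 arrangements in all. If Ravi and Kai are adjacent, merging them into one block gives 2·(7)! = 10080 arrangements.
Complementary counting: 40320 − 10080 = 30240.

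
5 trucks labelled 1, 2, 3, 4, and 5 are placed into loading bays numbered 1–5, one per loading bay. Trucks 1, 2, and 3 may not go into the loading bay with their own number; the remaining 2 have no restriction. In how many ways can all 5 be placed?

Let Aᵢ (for i ∈ {1, 2, 3}) be the placements that put truck i in its forbidden loading bay. Any j of these fix j positions, leaving (5−j)! ways to fill the rest, and there are C(3,j) ways to pick which j.
By inclusion–exclusion, the number of valid placements is Σ_{j=0}^{3} (−1)^j C(3,j)·(5−j)!.
Computing: 120 − 72 + 18 − 2 = 64.

64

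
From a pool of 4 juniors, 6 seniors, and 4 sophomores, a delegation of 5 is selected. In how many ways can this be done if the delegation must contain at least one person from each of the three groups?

Unrestricted: C(14,5) = 2002 ways to pick any 5 of the 14.
Selections missing a whole group: no juniors → C(10,5) = 252; no seniors → C(8,5) = 56; no sophomores → C(10,5) = 252.
Add back selections omitting two groups (i.e. drawn from a single group): C(4,5) + C(6,5) + C(4,5) = 6.
By inclusion–exclusion: 2002 − 560 + 6 = 1448.

1448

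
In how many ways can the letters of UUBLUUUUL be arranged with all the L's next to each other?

56

Treat the 2 copies of L as a single block. The multiset to arrange is then {LL, B, U, U, U, U, U, U}, 8 items in all.
That gives (8)!/(6!) = 56 arrangements.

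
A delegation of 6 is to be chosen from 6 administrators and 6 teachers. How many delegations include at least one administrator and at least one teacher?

922

Total 6-person selections from all 12: C(12,6) = 924.
Subtract selections that omit an entire group: no administrators → C(6,6) = 1; no teachers → C(6,6) = 1.
Both groups omitted at once is impossible, so 924 − 2 = 922.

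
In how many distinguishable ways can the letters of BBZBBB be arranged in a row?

Letter multiplicities in BBZBBB: B×5, Z×1.
The number of distinct arrangements is 6!/(5!) = 720/120 = 6.

6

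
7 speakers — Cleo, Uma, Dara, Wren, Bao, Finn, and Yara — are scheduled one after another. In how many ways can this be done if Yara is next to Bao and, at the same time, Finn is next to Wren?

Treat {Yara,Bao} as one block (2 orders) and {Finn,Wren} as another (2 orders).
That leaves 5 units to arrange: 2 × 2 × 5! = 4 × 120 = 480.

480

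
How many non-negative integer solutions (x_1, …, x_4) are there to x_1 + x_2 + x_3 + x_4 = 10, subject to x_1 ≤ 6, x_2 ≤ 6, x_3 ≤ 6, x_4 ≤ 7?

Ignoring the caps, the number of non-negative solutions to x_1+…+x_4 = 10 is C(13,3) = 286.
Subtract solutions that violate a single cap (substitute x_i' = x_i − (cap_i+1)): x_1 ≥ 7 gives C(6,3) = 20; x_2 ≥ 7 gives C(6,3) = 20; x_3 ≥ 7 gives C(6,3) = 20; x_4 ≥ 8 gives C(5,3) = 10. Together 70.
No two caps can be exceeded simultaneously, so the pair terms are all 0.
By inclusion–exclusion the count is 286 − 70 + 0 = 216.

216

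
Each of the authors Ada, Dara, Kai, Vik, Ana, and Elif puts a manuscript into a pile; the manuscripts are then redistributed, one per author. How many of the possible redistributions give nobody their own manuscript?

265

Let Aᵢ be the assignments in which author i gets their own manuscript. We want the size of the complement of A₁∪…∪A_6.
By inclusion–exclusion this is Σ_{j=0}^{6} (−1)^j C(6,j)·(6−j)!.
Computing: 720 − 720 + 360 − 120 + 30 − 6 + 1 = 265.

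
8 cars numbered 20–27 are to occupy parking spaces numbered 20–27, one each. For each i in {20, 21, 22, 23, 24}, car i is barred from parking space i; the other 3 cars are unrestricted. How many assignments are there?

Let Aᵢ (for 20 ≤ i ≤ 24) be the placements that put car i in its forbidden parking space. Any j of these fix j positions, leaving (8−j)! ways to fill the rest, and there are C(5,j) ways to pick which j.
By inclusion–exclusion, the number of valid placements is Σ_{j=0}^{5} (−1)^j C(5,j)·(8−j)!.
Computing: 40320 − 25200 + 7200 − 1200 + 120 − 6 = 21234.

21234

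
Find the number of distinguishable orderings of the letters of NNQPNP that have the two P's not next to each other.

40

Total arrangements of NNQPNP: 6!/(3!·2!) = 60.
If the two P's are adjacent, glue them into one block, leaving 5 items to arrange: (5)!/(3!) = 20 ways.
Hence 60 − 20 = 40.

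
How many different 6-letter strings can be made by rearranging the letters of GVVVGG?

The 6 letters of GVVVGG have repeats: G appearing 3 times and V appearing 3 times.
The number of distinct arrangements is 6!/(3!·3!) = 720/36 = 20.

20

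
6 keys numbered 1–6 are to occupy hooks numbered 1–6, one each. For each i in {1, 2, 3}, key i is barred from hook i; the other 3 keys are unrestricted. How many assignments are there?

Let Aᵢ (for i ∈ {1, 2, 3}) be the placements that put key i in its forbidden hook. Any j of these fix j positions, leaving (6−j)! ways to fill the rest, and there are C(3,j) ways to pick which j.
By inclusion–exclusion, the number of valid placements is Σ_{j=0}^{3} (−1)^j C(3,j)·(6−j)!.
Computing: 720 − 360 + 72 − 6 = 426.

426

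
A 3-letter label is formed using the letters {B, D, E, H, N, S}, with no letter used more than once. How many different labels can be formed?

120

Choose and order 3 of the 6 symbols: the first letter has 6 options, the next 5, then 4.
That product is 6 × 5 × 4 = 120.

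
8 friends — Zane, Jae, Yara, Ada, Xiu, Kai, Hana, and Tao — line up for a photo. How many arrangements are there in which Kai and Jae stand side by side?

10080

Glue Kai and Jae into one block (2 internal orders), leaving 7 units to arrange in a row.
That gives 2 × 7! = 2 × 5040 = 10080.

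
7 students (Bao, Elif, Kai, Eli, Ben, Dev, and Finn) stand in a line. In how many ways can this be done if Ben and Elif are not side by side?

There are 7! = 5040 arrangements in all. If Ben and Elif are adjacent, merging them into one block gives 2·(6)! = 1440 arrangements.
Complementary counting: 5040 − 1440 = 3600.

3600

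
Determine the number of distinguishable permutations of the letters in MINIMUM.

420

MINIMUM has 7 letters with I appearing twice and M appearing 3 times.
The number of distinct arrangements is 7!/(3!·2!) = 5040/12 = 420.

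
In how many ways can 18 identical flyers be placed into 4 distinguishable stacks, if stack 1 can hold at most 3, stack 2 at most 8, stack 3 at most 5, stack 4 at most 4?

By stars and bars, unrestricted non-negative solutions to x_1+…+x_4 = 18 number C(18+3,3) = 1330.
Subtract solutions that violate a single cap (substitute x_i' = x_i − (cap_i+1)): x_1 ≥ 4 gives C(17,3) = 680; x_2 ≥ 9 gives C(12,3) = 220; x_3 ≥ 6 gives C(15,3) = 455; x_4 ≥ 5 gives C(16,3) = 560. Together 1915.
Add back pairs where two caps are both exceeded: 56 + 165 + 220 + 20 + 35 + 120 = 616.
Subtract triples: 0 + 1 + 20 + 0 = 21.
By inclusion–exclusion the count is 1330 − 1915 + 616 − 21 = 10.

10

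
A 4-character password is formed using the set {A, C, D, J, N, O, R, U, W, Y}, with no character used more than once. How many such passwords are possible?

5040

Choose and order 4 of the 10 symbols: the first character has 10 options, the next 9, then 8, 7.
10 × 9 × 8 × 7 = 5040.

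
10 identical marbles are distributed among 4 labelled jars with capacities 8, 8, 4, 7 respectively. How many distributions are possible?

212

Ignoring the caps, the number of non-negative solutions to x_1+…+x_4 = 10 is C(13,3) = 286.
Subtract solutions that violate a single cap (substitute x_i' = x_i − (cap_i+1)): x_1 ≥ 9 gives C(4,3) = 4; x_2 ≥ 9 gives C(4,3) = 4; x_3 ≥ 5 gives C(8,3) = 56; x_4 ≥ 8 gives C(5,3) = 10. Together 74.
No two caps can be exceeded simultaneously, so the pair terms are all 0.
By inclusion–exclusion the count is 286 − 74 + 0 = 212.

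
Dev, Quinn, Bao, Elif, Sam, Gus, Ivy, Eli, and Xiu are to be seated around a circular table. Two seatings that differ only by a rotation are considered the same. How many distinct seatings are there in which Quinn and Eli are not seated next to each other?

30240

Without the restriction there are (8)! = 40320 seatings.
Those with Quinn next to Eli: fuse the pair into one unit and seat 8 units around a circle — 2·(7)! = 10080.
Subtracting, 40320 − 10080 = 30240.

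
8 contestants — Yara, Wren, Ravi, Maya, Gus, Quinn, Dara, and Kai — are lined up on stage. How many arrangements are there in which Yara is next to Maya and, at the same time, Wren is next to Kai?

2880

Treat {Yara,Maya} as one block (2 orders) and {Wren,Kai} as another (2 orders).
That leaves 6 units to arrange: 2 × 2 × 6! = 4 × 720 = 2880.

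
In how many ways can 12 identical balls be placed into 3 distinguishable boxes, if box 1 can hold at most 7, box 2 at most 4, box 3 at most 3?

6

Without the upper bounds there are C(14,2) = 91 ways to split 12 among 3 boxes.
Subtract solutions that violate a single cap (substitute x_i' = x_i − (cap_i+1)): x_1 ≥ 8 gives C(6,2) = 15; x_2 ≥ 5 gives C(9,2) = 36; x_3 ≥ 4 gives C(10,2) = 45. Together 96.
Add back pairs where two caps are both exceeded: 0 + 1 + 10 = 11.
By inclusion–exclusion the count is 91 − 96 + 11 = 6.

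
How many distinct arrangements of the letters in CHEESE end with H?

With the last slot taken by H, it remains to arrange the other 5 letters (CEESE).
Those 5 letters have E appearing 3 times, giving (5)!/(3!) = 20.

20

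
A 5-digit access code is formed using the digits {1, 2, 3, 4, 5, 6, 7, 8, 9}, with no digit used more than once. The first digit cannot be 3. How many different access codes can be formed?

13440

The first digit has 9−1 = 8 choices (anything except 3).
The remaining 4 digits are filled from the other 8 symbols without repetition: 8 × 7 × 6 × 5 = 1680.
Total: 8 × 1680 = 13440.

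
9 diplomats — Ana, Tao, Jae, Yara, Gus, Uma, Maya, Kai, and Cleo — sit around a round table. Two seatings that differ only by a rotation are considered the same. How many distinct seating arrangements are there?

40320

Fix one person's seat to break rotational symmetry; the remaining 8 people can be arranged in (8)! = 40320 ways.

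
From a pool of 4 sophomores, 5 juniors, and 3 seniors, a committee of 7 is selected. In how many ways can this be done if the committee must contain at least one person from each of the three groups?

Unrestricted: C(12,7) = 792 ways to pick any 7 of the 12.
Selections missing a whole group: no sophomores → C(8,7) = 8; no juniors → C(7,7) = 1; no seniors → C(9,7) = 36.
Add back selections omitting two groups (i.e. drawn from a single group): C(4,7) + C(5,7) + C(3,7) = 0.
By inclusion–exclusion: 792 − 45 + 0 = 747.

747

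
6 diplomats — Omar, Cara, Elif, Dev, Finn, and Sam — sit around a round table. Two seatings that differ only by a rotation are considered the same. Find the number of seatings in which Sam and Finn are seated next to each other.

Glue Sam and Finn into a block (2 internal orders). Seating 5 units around a circle gives (4)! arrangements.
So 2 × (4)! = 2 × 24 = 48.

48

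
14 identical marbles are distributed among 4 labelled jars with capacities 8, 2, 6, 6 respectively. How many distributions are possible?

101

Without the upper bounds there are C(17,3) = 680 ways to split 14 among 4 jars.
Subtract solutions that violate a single cap (substitute x_i' = x_i − (cap_i+1)): x_1 ≥ 9 gives C(8,3) = 56; x_2 ≥ 3 gives C(14,3) = 364; x_3 ≥ 7 gives C(10,3) = 120; x_4 ≥ 7 gives C(10,3) = 120. Together 660.
Add back pairs where two caps are both exceeded: 10 + 0 + 0 + 35 + 35 + 1 = 81.
By inclusion–exclusion the count is 680 − 660 + 81 = 101.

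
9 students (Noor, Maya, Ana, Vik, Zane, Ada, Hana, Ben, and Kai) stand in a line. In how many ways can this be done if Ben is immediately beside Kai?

Place the 7 others and the Ben-Kai pair as 8 objects in a line; the pair has 2 internal arrangements.
So the count is 2·(8)! = 80640.

80640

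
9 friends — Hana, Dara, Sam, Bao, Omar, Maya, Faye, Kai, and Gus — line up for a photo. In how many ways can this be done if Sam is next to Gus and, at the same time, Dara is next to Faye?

20160

Treat {Sam,Gus} as one block (2 orders) and {Dara,Faye} as another (2 orders).
That leaves 7 units to arrange: 2 × 2 × 7! = 4 × 5040 = 20160.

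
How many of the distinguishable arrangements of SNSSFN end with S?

Fix S in the last position and arrange the remaining 5 letters.
Those 5 letters have N appearing twice and S appearing twice, giving (5)!/(2!·2!) = 30.

30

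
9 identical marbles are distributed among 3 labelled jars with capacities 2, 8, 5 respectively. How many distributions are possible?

17

Ignoring the caps, the number of non-negative solutions to x_1+…+x_3 = 9 is C(11,2) = 55.
Subtract solutions that violate a single cap (substitute x_i' = x_i − (cap_i+1)): x_1 ≥ 3 gives C(8,2) = 28; x_2 ≥ 9 gives C(2,2) = 1; x_3 ≥ 6 gives C(5,2) = 10. Together 39.
Add back pairs where two caps are both exceeded: 0 + 1 + 0 = 1.
By inclusion–exclusion the count is 55 − 39 + 1 = 17.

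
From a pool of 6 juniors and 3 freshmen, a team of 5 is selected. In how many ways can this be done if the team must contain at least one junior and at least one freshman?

120

With no constraint there are C(9,5) = 126 possible selections.
Subtract selections that omit an entire group: no juniors → C(3,5) = 0; no freshmen → C(6,5) = 6.
Both groups omitted at once is impossible, so 126 − 6 = 120.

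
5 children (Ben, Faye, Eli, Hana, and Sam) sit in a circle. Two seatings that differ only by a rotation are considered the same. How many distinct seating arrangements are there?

24

Seat Ben anywhere (absorbing the rotational symmetry), then permute the other 4: (4)! = 24.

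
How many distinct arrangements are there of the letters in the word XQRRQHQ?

Letter multiplicities in XQRRQHQ: H×1, Q×3, R×2, X×1.
So there are 7! / (3!·2!) = 420 distinguishable arrangements.

420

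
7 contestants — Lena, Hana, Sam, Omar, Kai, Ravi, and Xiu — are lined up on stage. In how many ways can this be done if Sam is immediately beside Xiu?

1440

Place the 5 others and the Sam-Xiu pair as 6 objects in a line; the pair has 2 internal arrangements.
That gives 2 × 6! = 2 × 720 = 1440.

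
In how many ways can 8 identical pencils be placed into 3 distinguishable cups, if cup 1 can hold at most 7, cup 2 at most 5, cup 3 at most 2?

17

Ignoring the caps, the number of non-negative solutions to x_1+…+x_3 = 8 is C(10,2) = 45.
Subtract solutions that violate a single cap (substitute x_i' = x_i − (cap_i+1)): x_1 ≥ 8 gives C(2,2) = 1; x_2 ≥ 6 gives C(4,2) = 6; x_3 ≥ 3 gives C(7,2) = 21. Together 28.
No two caps can be exceeded simultaneously, so the pair terms are all 0.
By inclusion–exclusion the count is 45 − 28 + 0 = 17.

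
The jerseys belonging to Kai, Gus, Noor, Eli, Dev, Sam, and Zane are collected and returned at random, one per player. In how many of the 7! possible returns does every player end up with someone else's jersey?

1854

Count assignments avoiding every fixed point. For any j of the 7 players fixed to their old jersey, the other 7−j can be arranged in (7−j)! ways.
By inclusion–exclusion this is Σ_{j=0}^{7} (−1)^j C(7,j)·(7−j)!.
Computing: 5040 − 5040 + 2520 − 840 + 210 − 42 + 7 − 1 = 1854.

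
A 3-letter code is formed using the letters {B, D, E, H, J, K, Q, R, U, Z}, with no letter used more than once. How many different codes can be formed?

720

This is a permutation of 3 out of 10: P(10,3) = 10!/7!.
That product is 10 × 9 × 8 = 720.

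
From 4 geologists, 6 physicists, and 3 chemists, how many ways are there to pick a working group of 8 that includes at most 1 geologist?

Split by how many geologists are chosen (0 through 1).
Sum: C(4,0)·C(9,8) + C(4,1)·C(9,7) = 9 + 144 = 153.

153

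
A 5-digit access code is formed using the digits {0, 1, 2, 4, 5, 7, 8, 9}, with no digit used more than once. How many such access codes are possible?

With no repetition, fill the 5 digits in order: 8 choices, then 7, down to 4.
8 × 7 × 6 × 5 × 4 = 6720.

6720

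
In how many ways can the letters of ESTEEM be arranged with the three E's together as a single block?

Treat the 3 copies of E as a single block. The multiset to arrange is then {EEE, M, S, T}, 4 items in all.
All 4 items are distinct, so there are (4)! = 24 arrangements.

24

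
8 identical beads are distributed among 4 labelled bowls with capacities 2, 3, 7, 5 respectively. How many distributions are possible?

67

Ignoring the caps, the number of non-negative solutions to x_1+…+x_4 = 8 is C(11,3) = 165.
Subtract solutions that violate a single cap (substitute x_i' = x_i − (cap_i+1)): x_1 ≥ 3 gives C(8,3) = 56; x_2 ≥ 4 gives C(7,3) = 35; x_3 ≥ 8 gives C(3,3) = 1; x_4 ≥ 6 gives C(5,3) = 10. Together 102.
Add back pairs where two caps are both exceeded: 4 + 0 + 0 + 0 + 0 + 0 = 4.
By inclusion–exclusion the count is 165 − 102 + 4 = 67.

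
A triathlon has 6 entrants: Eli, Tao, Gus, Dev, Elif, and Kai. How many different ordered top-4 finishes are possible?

This is an ordered selection of 4 from 6: P(6,4).
That gives 6 × 5 × 4 × 3 = 360.

360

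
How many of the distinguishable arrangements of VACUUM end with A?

60

With the last slot taken by A, it remains to arrange the other 5 letters (VCUUM).
Those 5 letters have U appearing twice, giving (5)!/(2!) = 60.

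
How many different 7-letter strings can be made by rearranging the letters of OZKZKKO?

210

The 7 letters of OZKZKKO have repeats: K appearing 3 times, O appearing twice, and Z appearing twice.
So there are 7! / (3!·2!·2!) = 210 distinguishable arrangements.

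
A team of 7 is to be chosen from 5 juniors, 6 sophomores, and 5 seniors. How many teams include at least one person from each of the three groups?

With no constraint there are C(16,7) = 11440 possible selections.
Subtract selections that omit an entire group: no juniors → C(11,7) = 330; no sophomores → C(10,7) = 120; no seniors → C(11,7) = 330.
Add back selections omitting two groups (i.e. drawn from a single group): C(5,7) + C(6,7) + C(5,7) = 0.
By inclusion–exclusion: 11440 − 780 + 0 = 10660.

10660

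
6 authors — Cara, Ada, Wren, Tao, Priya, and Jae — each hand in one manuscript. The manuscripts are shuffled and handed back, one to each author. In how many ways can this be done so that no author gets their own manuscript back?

265

Let Aᵢ be the assignments in which author i gets their own manuscript. We want the size of the complement of A₁∪…∪A_6.
By inclusion–exclusion this is Σ_{j=0}^{6} (−1)^j C(6,j)·(6−j)!.
Computing: 720 − 720 + 360 − 120 + 30 − 6 + 1 = 265.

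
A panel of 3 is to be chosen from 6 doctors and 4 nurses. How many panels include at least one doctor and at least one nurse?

96

Total 3-person selections from all 10: C(10,3) = 120.
Selections missing a whole group: no doctors → C(4,3) = 4; no nurses → C(6,3) = 20.
Both groups omitted at once is impossible, so 120 − 24 = 96.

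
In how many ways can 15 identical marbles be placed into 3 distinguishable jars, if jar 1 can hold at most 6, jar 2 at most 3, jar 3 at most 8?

6

Without the upper bounds there are C(17,2) = 136 ways to split 15 among 3 jars.
Subtract solutions that violate a single cap (substitute x_i' = x_i − (cap_i+1)): x_1 ≥ 7 gives C(10,2) = 45; x_2 ≥ 4 gives C(13,2) = 78; x_3 ≥ 9 gives C(8,2) = 28. Together 151.
Add back pairs where two caps are both exceeded: 15 + 0 + 6 = 21.
By inclusion–exclusion the count is 136 − 151 + 21 = 6.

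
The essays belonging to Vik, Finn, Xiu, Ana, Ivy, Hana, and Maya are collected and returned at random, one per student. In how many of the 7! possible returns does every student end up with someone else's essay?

1854

Count assignments avoiding every fixed point. For any j of the 7 students fixed to their own essay, the other 7−j can be arranged in (7−j)! ways.
By inclusion–exclusion this is Σ_{j=0}^{7} (−1)^j C(7,j)·(7−j)!.
Computing: 5040 − 5040 + 2520 − 840 + 210 − 42 + 7 − 1 = 1854.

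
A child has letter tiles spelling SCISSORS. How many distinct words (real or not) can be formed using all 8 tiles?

The 8 letters of SCISSORS have repeats: S appearing 4 times.
The number of distinct arrangements is 8!/(4!) = 40320/24 = 1680.

1680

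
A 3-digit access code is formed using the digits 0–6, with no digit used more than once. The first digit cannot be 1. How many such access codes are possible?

The first digit has 7−1 = 6 choices (anything except 1).
The remaining 2 digits are filled from the other 6 symbols without repetition: 6 × 5 = 30.
Total: 6 × 30 = 180.

180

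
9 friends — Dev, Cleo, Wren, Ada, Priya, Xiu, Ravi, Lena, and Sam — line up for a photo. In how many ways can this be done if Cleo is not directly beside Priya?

Of the 9! = 362880 arrangements, those with Cleo and Priya adjacent number 2 × 8! = 80640 (treat the pair as a block with 2 internal orders).
Complementary counting: 362880 − 80640 = 282240.

282240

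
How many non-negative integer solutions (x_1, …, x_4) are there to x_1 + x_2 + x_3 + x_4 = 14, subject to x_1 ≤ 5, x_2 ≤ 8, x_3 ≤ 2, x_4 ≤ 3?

30

By stars and bars, unrestricted non-negative solutions to x_1+…+x_4 = 14 number C(14+3,3) = 680.
Subtract solutions that violate a single cap (substitute x_i' = x_i − (cap_i+1)): x_1 ≥ 6 gives C(11,3) = 165; x_2 ≥ 9 gives C(8,3) = 56; x_3 ≥ 3 gives C(14,3) = 364; x_4 ≥ 4 gives C(13,3) = 286. Together 871.
Add back pairs where two caps are both exceeded: 0 + 56 + 35 + 10 + 4 + 120 = 225.
Subtract triples: 0 + 0 + 4 + 0 = 4.
By inclusion–exclusion the count is 680 − 871 + 225 − 4 = 30.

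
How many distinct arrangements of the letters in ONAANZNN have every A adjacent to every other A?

210

Treat the 2 copies of A as a single block. The multiset to arrange is then {AA, N, N, N, N, O, Z}, 7 items in all.
That gives (7)!/(4!) = 210 arrangements.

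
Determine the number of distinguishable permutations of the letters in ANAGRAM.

840

Letter multiplicities in ANAGRAM: A×3, G×1, M×1, N×1, R×1.
So there are 7! / (3!) = 840 distinguishable arrangements.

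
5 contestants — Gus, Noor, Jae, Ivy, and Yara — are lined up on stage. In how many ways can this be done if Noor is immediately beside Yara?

48

Place the 3 others and the Noor-Yara pair as 4 objects in a line; the pair has 2 internal arrangements.
So the count is 2·(4)! = 48.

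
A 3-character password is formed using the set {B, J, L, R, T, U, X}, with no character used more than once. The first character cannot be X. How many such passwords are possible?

The first character has 7−1 = 6 choices (anything except X).
The remaining 2 characters are filled from the other 6 symbols without repetition: 6 × 5 = 30.
Total: 6 × 30 = 180.

180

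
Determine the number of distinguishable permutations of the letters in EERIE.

EERIE has 5 letters with E appearing 3 times.
The number of distinct arrangements is 5!/(3!) = 120/6 = 20.

20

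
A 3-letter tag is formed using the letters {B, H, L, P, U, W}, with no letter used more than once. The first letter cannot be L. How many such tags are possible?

The first letter has 6−1 = 5 choices (anything except L).
The remaining 2 letters are filled from the other 5 symbols without repetition: 5 × 4 = 20.
Total: 5 × 20 = 100.

100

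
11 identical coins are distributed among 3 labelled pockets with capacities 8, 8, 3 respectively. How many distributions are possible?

Without the upper bounds there are C(13,2) = 78 ways to split 11 among 3 pockets.
Subtract solutions that violate a single cap (substitute x_i' = x_i − (cap_i+1)): x_1 ≥ 9 gives C(4,2) = 6; x_2 ≥ 9 gives C(4,2) = 6; x_3 ≥ 4 gives C(9,2) = 36. Together 48.
No two caps can be exceeded simultaneously, so the pair terms are all 0.
By inclusion–exclusion the count is 78 − 48 + 0 = 30.

30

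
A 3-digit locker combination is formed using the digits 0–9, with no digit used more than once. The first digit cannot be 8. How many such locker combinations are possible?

648

The first digit has 10−1 = 9 choices (anything except 8).
The remaining 2 digits are filled from the other 9 symbols without repetition: 9 × 8 = 72.
Total: 9 × 72 = 648.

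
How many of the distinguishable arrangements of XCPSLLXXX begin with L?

1680

Fix L in the first position and arrange the remaining 8 letters.
Those 8 letters have X appearing 4 times, giving (8)!/(4!) = 1680.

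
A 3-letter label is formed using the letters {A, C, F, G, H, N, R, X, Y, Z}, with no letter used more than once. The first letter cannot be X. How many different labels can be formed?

The first letter has 10−1 = 9 choices (anything except X).
The remaining 2 letters are filled from the other 9 symbols without repetition: 9 × 8 = 72.
Total: 9 × 72 = 648.

648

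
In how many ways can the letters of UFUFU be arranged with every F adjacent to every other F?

Treat the 2 copies of F as a single block. The multiset to arrange is then {FF, U, U, U}, 4 items in all.
That gives (4)!/(3!) = 4 arrangements.

4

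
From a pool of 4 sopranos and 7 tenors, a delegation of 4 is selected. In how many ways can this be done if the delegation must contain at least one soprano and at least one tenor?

Unrestricted: C(11,4) = 330 ways to pick any 4 of the 11.
Selections missing a whole group: no sopranos → C(7,4) = 35; no tenors → C(4,4) = 1.
Both groups omitted at once is impossible, so 330 − 36 = 294.

294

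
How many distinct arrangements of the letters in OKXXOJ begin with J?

Fix J in the first position and arrange the remaining 5 letters.
Those 5 letters have O appearing twice and X appearing twice, giving (5)!/(2!·2!) = 30.

30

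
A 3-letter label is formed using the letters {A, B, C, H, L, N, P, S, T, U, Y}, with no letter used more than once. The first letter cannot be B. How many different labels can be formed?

The first letter has 11−1 = 10 choices (anything except B).
The remaining 2 letters are filled from the other 10 symbols without repetition: 10 × 9 = 90.
Total: 10 × 90 = 900.

900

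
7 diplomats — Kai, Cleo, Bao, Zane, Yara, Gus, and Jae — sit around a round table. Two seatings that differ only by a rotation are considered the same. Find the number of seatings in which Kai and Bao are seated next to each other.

240

Glue Kai and Bao into a block (2 internal orders). Seating 6 units around a circle gives (5)! arrangements.
So 2 × (5)! = 2 × 120 = 240.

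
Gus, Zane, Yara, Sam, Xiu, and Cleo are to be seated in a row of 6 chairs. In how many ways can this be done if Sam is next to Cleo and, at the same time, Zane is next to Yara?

96

Treat {Sam,Cleo} as one block (2 orders) and {Zane,Yara} as another (2 orders).
That leaves 4 units to arrange: 2 × 2 × 4! = 4 × 24 = 96.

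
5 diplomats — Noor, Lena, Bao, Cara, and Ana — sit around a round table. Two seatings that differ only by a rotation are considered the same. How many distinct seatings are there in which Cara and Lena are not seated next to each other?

All circular seatings of 5 people number (4)! = 24.
Seatings with Cara beside Lena: treat them as a block with 2 internal orders, giving 2 × (3)! = 12.
Subtracting, 24 − 12 = 12.

12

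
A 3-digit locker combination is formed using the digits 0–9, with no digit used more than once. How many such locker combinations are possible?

Choose and order 3 of the 10 symbols: the first digit has 10 options, the next 9, then 8.
10 × 9 × 8 = 720.

720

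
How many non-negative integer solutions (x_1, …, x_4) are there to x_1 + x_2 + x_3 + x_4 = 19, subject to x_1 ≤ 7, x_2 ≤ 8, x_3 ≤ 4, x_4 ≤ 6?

By stars and bars, unrestricted non-negative solutions to x_1+…+x_4 = 19 number C(19+3,3) = 1540.
Subtract solutions that violate a single cap (substitute x_i' = x_i − (cap_i+1)): x_1 ≥ 8 gives C(14,3) = 364; x_2 ≥ 9 gives C(13,3) = 286; x_3 ≥ 5 gives C(17,3) = 680; x_4 ≥ 7 gives C(15,3) = 455. Together 1785.
Add back pairs where two caps are both exceeded: 10 + 84 + 35 + 56 + 20 + 120 = 325.
By inclusion–exclusion the count is 1540 − 1785 + 325 = 80.

80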